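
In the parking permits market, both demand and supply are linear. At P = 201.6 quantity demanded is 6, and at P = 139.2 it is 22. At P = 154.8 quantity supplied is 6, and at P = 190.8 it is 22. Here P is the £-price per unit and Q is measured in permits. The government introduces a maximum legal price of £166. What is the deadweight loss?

£21.30

Demand slope = (139.2 − 201.6)/(22 − 6) = −3.9, so P = 225 − 3.9Q.
Supply slope = (190.8 − 154.8)/(22 − 6) = 2.25, so P = 141.3 + 2.25Q.
Competitive equilibrium: 225 − 3.9Q = 141.3 + 2.25Q → Q* = 13.6098, P* = 171.922.
At the ceiling P = 166, quantity supplied = (166 − 141.3)/2.25 = 10.9778.
Willingness to pay at Q' = 10.9778: 225 − 3.9·10.9778 = 182.1866.
ΔQ = 13.6098 − 10.9778 = 2.632; wedge = 182.1866 − 166 = 16.1866.
The triangle = ½ × 2.632 × 16.1866 = £21.30.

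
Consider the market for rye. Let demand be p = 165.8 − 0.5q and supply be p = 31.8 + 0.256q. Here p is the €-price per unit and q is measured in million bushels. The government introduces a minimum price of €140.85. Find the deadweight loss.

Competitive equilibrium: 165.8 − 0.5q = 31.8 + 0.256q → q* = 177.2487, p* = 77.1757.
At the floor p = 140.85, quantity demanded = (165.8 − 140.85)/0.5 = 49.9.
Sellers' marginal cost at q' = 49.9: 31.8 + 0.256·49.9 = 44.5744.
Δq = 177.2487 − 49.9 = 127.3487; wedge = 140.85 − 44.5744 = 96.2756.
DWL = ½ × 127.3487 × 96.2756 = €6130.29 million.

€6130.29 million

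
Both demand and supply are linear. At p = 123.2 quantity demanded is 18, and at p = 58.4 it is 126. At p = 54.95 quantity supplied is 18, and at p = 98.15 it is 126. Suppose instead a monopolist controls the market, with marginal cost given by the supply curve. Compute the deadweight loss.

Demand slope = (58.4 − 123.2)/(126 − 18) = −0.6, so p = 134 − 0.6q.
Supply slope = (98.15 − 54.95)/(126 − 18) = 0.4, so p = 47.75 + 0.4q.
Competitive equilibrium: 134 − 0.6q = 47.75 + 0.4q → q* = 86.25, p* = 82.25.
Marginal revenue: MR = 134 − 1.2q. Set MR = MC: 134 − 1.2q = 47.75 + 0.4q → q_m = 53.9063.
Price p_m = 134 − 0.6·53.9063 = 101.6562; MC(q_m) = 47.75 + 0.4·53.9063 = 69.3125.
Competitive q* = 86.25, so Δq = 32.3437; wedge = 101.6562 − 69.3125 = 32.3437.
DWL = ½ × 32.3437 × 32.3437 = 523.06.

523.06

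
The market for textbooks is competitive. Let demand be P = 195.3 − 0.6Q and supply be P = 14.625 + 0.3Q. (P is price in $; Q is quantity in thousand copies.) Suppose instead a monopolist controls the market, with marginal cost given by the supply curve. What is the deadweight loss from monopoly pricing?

$2901.64 thousand

Competitive equilibrium: 195.3 − 0.6Q = 14.625 + 0.3Q → Q* = 200.75, P* = 74.85.
Marginal revenue: MR = 195.3 − 1.2Q. Set MR = MC: 195.3 − 1.2Q = 14.625 + 0.3Q → Q_m = 120.45.
Price P_m = 195.3 − 0.6·120.45 = 123.03; MC(Q_m) = 14.625 + 0.3·120.45 = 50.76.
Competitive Q* = 200.75, so ΔQ = 80.3; wedge = 123.03 − 50.76 = 72.27.
The triangle = ½ × 80.3 × 72.27 = $2901.64 thousand.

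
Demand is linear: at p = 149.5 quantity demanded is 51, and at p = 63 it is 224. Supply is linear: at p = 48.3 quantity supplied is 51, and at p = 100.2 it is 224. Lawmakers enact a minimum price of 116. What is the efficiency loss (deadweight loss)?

Demand slope = (63 − 149.5)/(224 − 51) = −0.5, so p = 175 − 0.5q.
Supply slope = (100.2 − 48.3)/(224 − 51) = 0.3, so p = 33 + 0.3q.
Competitive equilibrium: 175 − 0.5q = 33 + 0.3q → q* = 177.5, p* = 86.25.
At the floor p = 116, quantity demanded = (175 − 116)/0.5 = 118.
Sellers' marginal cost at q' = 118: 33 + 0.3·118 = 68.4.
Δq = 177.5 − 118 = 59.5; wedge = 116 − 68.4 = 47.6.
Deadweight loss = ½ × 59.5 × 47.6 = 1416.10.

1416.10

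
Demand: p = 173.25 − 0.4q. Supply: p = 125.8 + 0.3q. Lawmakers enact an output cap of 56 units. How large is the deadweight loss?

48.62

Competitive equilibrium: 173.25 − 0.4q = 125.8 + 0.3q → q* = 67.7857, p* = 146.1357.
At q = 56: demand price = 173.25 − 0.4·56 = 150.85; supply price = 125.8 + 0.3·56 = 142.6.
Δq = 67.7857 − 56 = 11.7857; wedge = 150.85 − 142.6 = 8.25.
Welfare loss = ½ × 11.7857 × 8.25 = 48.62.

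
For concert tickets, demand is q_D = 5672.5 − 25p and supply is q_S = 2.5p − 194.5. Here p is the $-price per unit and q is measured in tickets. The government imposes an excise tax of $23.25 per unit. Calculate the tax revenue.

$6650.03

In inverse form: demand p = 226.9 − 0.04q, supply p = 77.8 + 0.4q.
Competitive equilibrium: 226.9 − 0.04q = 77.8 + 0.4q → q* = 338.8636, p* = 213.3455.
With the tax, the buyer price exceeds the seller price by 23.25: (226.9 − 0.04q) − (77.8 + 0.4q) = 23.25 → q' = 286.0227.
Tax revenue = 23.25 × 286.0227 = $6650.03.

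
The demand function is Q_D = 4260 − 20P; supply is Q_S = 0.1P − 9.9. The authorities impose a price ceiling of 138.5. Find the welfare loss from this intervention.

In inverse form: demand P = 213 − 0.05Q, supply P = 99 + 10Q.
Competitive equilibrium: 213 − 0.05Q = 99 + 10Q → Q* = 11.3433, P* = 212.4328.
At the ceiling P = 138.5, quantity supplied = (138.5 − 99)/10 = 3.95.
Willingness to pay at Q' = 3.95: 213 − 0.05·3.95 = 212.8025.
ΔQ = 11.3433 − 3.95 = 7.3933; wedge = 212.8025 − 138.5 = 74.3025.
Welfare loss = ½ × 7.3933 × 74.3025 = 274.67.

274.67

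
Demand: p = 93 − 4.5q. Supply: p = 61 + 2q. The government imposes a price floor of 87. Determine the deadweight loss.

41.88

Competitive equilibrium: 93 − 4.5q = 61 + 2q → q* = 4.9231, p* = 70.8462.
At the floor p = 87, quantity demanded = (93 − 87)/4.5 = 1.3333.
Sellers' marginal cost at q' = 1.3333: 61 + 2·1.3333 = 63.6666.
Δq = 4.9231 − 1.3333 = 3.5898; wedge = 87 − 63.6666 = 23.3334.
DWL = ½ × 3.5898 × 23.3334 = 41.88.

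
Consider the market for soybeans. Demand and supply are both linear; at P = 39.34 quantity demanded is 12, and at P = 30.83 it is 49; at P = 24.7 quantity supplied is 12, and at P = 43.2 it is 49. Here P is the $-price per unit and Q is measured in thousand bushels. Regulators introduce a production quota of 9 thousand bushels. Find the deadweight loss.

$194.01 thousand

Demand slope = (30.83 − 39.34)/(49 − 12) = −0.23, so P = 42.1 − 0.23Q.
Supply slope = (43.2 − 24.7)/(49 − 12) = 0.5, so P = 18.7 + 0.5Q.
Competitive equilibrium: 42.1 − 0.23Q = 18.7 + 0.5Q → Q* = 32.0548, P* = 34.7274.
At Q = 9: demand price = 42.1 − 0.23·9 = 40.03; supply price = 18.7 + 0.5·9 = 23.2.
ΔQ = 32.0548 − 9 = 23.0548; wedge = 40.03 − 23.2 = 16.83.
The triangle = ½ × 23.0548 × 16.83 = $194.01 thousand.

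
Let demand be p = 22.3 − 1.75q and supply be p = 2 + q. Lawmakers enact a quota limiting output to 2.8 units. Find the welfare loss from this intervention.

Competitive equilibrium: 22.3 − 1.75q = 2 + q → q* = 7.3818, p* = 9.3818.
At q = 2.8: demand price = 22.3 − 1.75·2.8 = 17.4; supply price = 2 + 1·2.8 = 4.8.
Δq = 7.3818 − 2.8 = 4.5818; wedge = 17.4 − 4.8 = 12.6.
The triangle = ½ × 4.5818 × 12.6 = 28.87.

28.87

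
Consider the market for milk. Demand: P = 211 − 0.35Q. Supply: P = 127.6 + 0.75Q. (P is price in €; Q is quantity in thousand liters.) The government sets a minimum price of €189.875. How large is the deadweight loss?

Competitive equilibrium: 211 − 0.35Q = 127.6 + 0.75Q → Q* = 75.81818, P* = 184.46364.
At the floor P = 189.875, quantity demanded = (211 − 189.875)/0.35 = 60.35714.
Sellers' marginal cost at Q' = 60.35714: 127.6 + 0.75·60.35714 = 172.86786.
ΔQ = 75.81818 − 60.35714 = 15.46104; wedge = 189.875 − 172.86786 = 17.00714.
The triangle = ½ × 15.46104 × 17.00714 = €131.47 thousand.

€131.47 thousand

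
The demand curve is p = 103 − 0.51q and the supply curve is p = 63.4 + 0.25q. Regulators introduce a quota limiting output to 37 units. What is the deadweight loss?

86.70

Competitive equilibrium: 103 − 0.51q = 63.4 + 0.25q → q* = 52.1053, p* = 76.4263.
At q = 37: demand price = 103 − 0.51·37 = 84.13; supply price = 63.4 + 0.25·37 = 72.65.
Δq = 52.1053 − 37 = 15.1053; wedge = 84.13 − 72.65 = 11.48.
Deadweight loss = ½ × 15.1053 × 11.48 = 86.70.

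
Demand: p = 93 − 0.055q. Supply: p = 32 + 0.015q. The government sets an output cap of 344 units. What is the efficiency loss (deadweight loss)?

9736.33

Competitive equilibrium: 93 − 0.055q = 32 + 0.015q → q* = 871.4286, p* = 45.0714.
At q = 344: demand price = 93 − 0.055·344 = 74.08; supply price = 32 + 0.015·344 = 37.16.
Δq = 871.4286 − 344 = 527.4286; wedge = 74.08 − 37.16 = 36.92.
Deadweight loss = ½ × 527.4286 × 36.92 = 9736.33.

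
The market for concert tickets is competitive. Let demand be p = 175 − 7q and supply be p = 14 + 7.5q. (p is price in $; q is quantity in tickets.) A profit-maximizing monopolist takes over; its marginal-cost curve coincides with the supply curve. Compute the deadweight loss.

$94.75

Competitive equilibrium: 175 − 7q = 14 + 7.5q → q* = 11.1034, p* = 97.2759.
Marginal revenue: MR = 175 − 14q. Set MR = MC: 175 − 14q = 14 + 7.5q → q_m = 7.4884.
Price p_m = 175 − 7·7.4884 = 122.5812; MC(q_m) = 14 + 7.5·7.4884 = 70.163.
Competitive q* = 11.1034, so Δq = 3.615; wedge = 122.5812 − 70.163 = 52.4182.
Welfare loss = ½ × 3.615 × 52.4182 = $94.75.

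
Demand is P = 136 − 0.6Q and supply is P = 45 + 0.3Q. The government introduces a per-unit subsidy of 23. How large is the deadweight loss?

Competitive equilibrium: 136 − 0.6Q = 45 + 0.3Q → Q* = 101.1111, P* = 75.3333.
The subsidy lowers effective supply by 23: P = 22 + 0.3Q.
New quantity: 136 − 0.6Q = 22 + 0.3Q → Q' = 126.6667.
Overproduction ΔQ = 126.6667 − 101.1111 = 25.5556; wedge = subsidy = 23.
The triangle = ½ × 25.5556 × 23 = 293.89.

293.89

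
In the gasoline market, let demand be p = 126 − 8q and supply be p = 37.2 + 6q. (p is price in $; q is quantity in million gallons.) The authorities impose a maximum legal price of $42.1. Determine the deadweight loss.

$213.77 million

Competitive equilibrium: 126 − 8q = 37.2 + 6q → q* = 6.3429, p* = 75.2571.
At the ceiling p = 42.1, quantity supplied = (42.1 − 37.2)/6 = 0.8167.
Willingness to pay at q' = 0.8167: 126 − 8·0.8167 = 119.4664.
Δq = 6.3429 − 0.8167 = 5.5262; wedge = 119.4664 − 42.1 = 77.3664.
The triangle = ½ × 5.5262 × 77.3664 = $213.77 million.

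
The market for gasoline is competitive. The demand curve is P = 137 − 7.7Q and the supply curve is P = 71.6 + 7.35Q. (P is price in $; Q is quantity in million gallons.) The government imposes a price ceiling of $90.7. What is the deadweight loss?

$22.96 million

Competitive equilibrium: 137 − 7.7Q = 71.6 + 7.35Q → Q* = 4.3455, P* = 103.5395.
At the ceiling P = 90.7, quantity supplied = (90.7 − 71.6)/7.35 = 2.5986.
Willingness to pay at Q' = 2.5986: 137 − 7.7·2.5986 = 116.9908.
ΔQ = 4.3455 − 2.5986 = 1.7469; wedge = 116.9908 − 90.7 = 26.2908.
Deadweight loss = ½ × 1.7469 × 26.2908 = $22.96 million.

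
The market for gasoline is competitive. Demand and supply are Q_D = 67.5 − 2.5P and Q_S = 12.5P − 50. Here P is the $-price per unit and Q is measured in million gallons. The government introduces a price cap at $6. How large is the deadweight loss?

In inverse form: demand P = 27 − 0.4Q, supply P = 4 + 0.08Q.
Competitive equilibrium: 27 − 0.4Q = 4 + 0.08Q → Q* = 47.9167, P* = 7.8333.
At the ceiling P = 6, quantity supplied = (6 − 4)/0.08 = 25.
Willingness to pay at Q' = 25: 27 − 0.4·25 = 17.
ΔQ = 47.9167 − 25 = 22.9167; wedge = 17 − 6 = 11.
Welfare loss = ½ × 22.9167 × 11 = $126.04 million.

$126.04 million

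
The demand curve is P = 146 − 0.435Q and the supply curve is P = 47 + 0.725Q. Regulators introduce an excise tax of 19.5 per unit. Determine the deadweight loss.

163.90

Competitive equilibrium: 146 − 0.435Q = 47 + 0.725Q → Q* = 85.3448, P* = 108.875.
With the tax, the buyer price exceeds the seller price by 19.5: (146 − 0.435Q) − (47 + 0.725Q) = 19.5 → Q' = 68.5345.
ΔQ = 85.3448 − 68.5345 = 16.8103; the wedge equals the tax, 19.5.
The triangle = ½ × 16.8103 × 19.5 = 163.90.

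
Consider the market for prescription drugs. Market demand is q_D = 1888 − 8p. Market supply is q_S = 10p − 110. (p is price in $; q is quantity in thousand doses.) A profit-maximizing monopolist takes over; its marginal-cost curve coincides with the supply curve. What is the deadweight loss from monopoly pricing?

$14349.49 thousand

In inverse form: demand p = 236 − 0.125q, supply p = 11 + 0.1q.
Competitive equilibrium: 236 − 0.125q = 11 + 0.1q → q* = 1000, p* = 111.
Marginal revenue: MR = 236 − 0.25q. Set MR = MC: 236 − 0.25q = 11 + 0.1q → q_m = 642.85714.
Price p_m = 236 − 0.125·642.85714 = 155.64286; MC(q_m) = 11 + 0.1·642.85714 = 75.28571.
Competitive q* = 1000, so Δq = 357.14286; wedge = 155.64286 − 75.28571 = 80.35715.
Deadweight loss = ½ × 357.14286 × 80.35715 = $14349.49 thousand.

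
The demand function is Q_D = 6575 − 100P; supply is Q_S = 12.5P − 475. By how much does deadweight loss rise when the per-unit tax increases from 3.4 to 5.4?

97.78

In inverse form: demand P = 65.75 − 0.01Q, supply P = 38 + 0.08Q.
Competitive equilibrium: 65.75 − 0.01Q = 38 + 0.08Q → Q* = 308.3333, P* = 62.6667.
For a per-unit tax t: ΔQ = t/0.09, so DWL = ½·t·(t/0.09) = t²/0.18.
At t = 3.4: DWL = 64.222. At t = 5.4: DWL = 162.
Increase = 162 − 64.222 = 97.78.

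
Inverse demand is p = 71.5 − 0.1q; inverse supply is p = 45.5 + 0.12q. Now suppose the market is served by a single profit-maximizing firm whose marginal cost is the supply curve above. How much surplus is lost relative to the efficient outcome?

150.04

Competitive equilibrium: 71.5 − 0.1q = 45.5 + 0.12q → q* = 118.1818, p* = 59.6818.
Marginal revenue: MR = 71.5 − 0.2q. Set MR = MC: 71.5 − 0.2q = 45.5 + 0.12q → q_m = 81.25.
Price p_m = 71.5 − 0.1·81.25 = 63.375; MC(q_m) = 45.5 + 0.12·81.25 = 55.25.
Competitive q* = 118.1818, so Δq = 36.9318; wedge = 63.375 − 55.25 = 8.125.
DWL = ½ × 36.9318 × 8.125 = 150.04.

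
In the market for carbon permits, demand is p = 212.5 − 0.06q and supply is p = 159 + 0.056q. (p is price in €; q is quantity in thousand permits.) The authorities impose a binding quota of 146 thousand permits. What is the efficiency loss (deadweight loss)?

Competitive equilibrium: 212.5 − 0.06q = 159 + 0.056q → q* = 461.2069, p* = 184.8276.
At q = 146: demand price = 212.5 − 0.06·146 = 203.74; supply price = 159 + 0.056·146 = 167.176.
Δq = 461.2069 − 146 = 315.2069; wedge = 203.74 − 167.176 = 36.564.
Deadweight loss = ½ × 315.2069 × 36.564 = €5762.61 thousand.

€5762.61 thousand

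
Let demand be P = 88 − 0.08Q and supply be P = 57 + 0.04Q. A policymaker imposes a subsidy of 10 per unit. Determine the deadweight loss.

416.67

Competitive equilibrium: 88 − 0.08Q = 57 + 0.04Q → Q* = 258.3333, P* = 67.3333.
The subsidy lowers effective supply by 10: P = 47 + 0.04Q.
New quantity: 88 − 0.08Q = 47 + 0.04Q → Q' = 341.6667.
Overproduction ΔQ = 341.6667 − 258.3333 = 83.3334; wedge = subsidy = 10.
The triangle = ½ × 83.3334 × 10 = 416.67.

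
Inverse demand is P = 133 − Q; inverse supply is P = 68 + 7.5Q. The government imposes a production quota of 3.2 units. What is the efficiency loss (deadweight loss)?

Competitive equilibrium: 133 − Q = 68 + 7.5Q → Q* = 7.6471, P* = 125.3529.
At Q = 3.2: demand price = 133 − 1·3.2 = 129.8; supply price = 68 + 7.5·3.2 = 92.
ΔQ = 7.6471 − 3.2 = 4.4471; wedge = 129.8 − 92 = 37.8.
Deadweight loss = ½ × 4.4471 × 37.8 = 84.05.

84.05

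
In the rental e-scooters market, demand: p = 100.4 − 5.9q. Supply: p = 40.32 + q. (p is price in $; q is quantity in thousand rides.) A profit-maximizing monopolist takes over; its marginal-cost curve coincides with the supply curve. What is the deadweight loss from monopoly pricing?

$55.57 thousand

Competitive equilibrium: 100.4 − 5.9q = 40.32 + q → q* = 8.7072, p* = 49.0272.
Marginal revenue: MR = 100.4 − 11.8q. Set MR = MC: 100.4 − 11.8q = 40.32 + q → q_m = 4.6938.
Price p_m = 100.4 − 5.9·4.6938 = 72.7066; MC(q_m) = 40.32 + 1·4.6938 = 45.0138.
Competitive q* = 8.7072, so Δq = 4.0134; wedge = 72.7066 − 45.0138 = 27.6928.
Welfare loss = ½ × 4.0134 × 27.6928 = $55.57 thousand.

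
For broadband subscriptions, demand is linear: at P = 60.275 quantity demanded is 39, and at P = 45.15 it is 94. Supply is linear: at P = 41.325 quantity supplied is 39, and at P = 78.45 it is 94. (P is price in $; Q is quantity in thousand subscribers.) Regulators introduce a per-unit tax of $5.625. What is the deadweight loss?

Demand slope = (45.15 − 60.275)/(94 − 39) = −0.275, so P = 71 − 0.275Q.
Supply slope = (78.45 − 41.325)/(94 − 39) = 0.675, so P = 15 + 0.675Q.
Competitive equilibrium: 71 − 0.275Q = 15 + 0.675Q → Q* = 58.9474, P* = 54.7895.
With the tax, the buyer price exceeds the seller price by 5.625: (71 − 0.275Q) − (15 + 0.675Q) = 5.625 → Q' = 53.0263.
ΔQ = 58.9474 − 53.0263 = 5.9211; the wedge equals the tax, 5.625.
Deadweight loss = ½ × 5.9211 × 5.625 = $16.65 thousand.

$16.65 thousand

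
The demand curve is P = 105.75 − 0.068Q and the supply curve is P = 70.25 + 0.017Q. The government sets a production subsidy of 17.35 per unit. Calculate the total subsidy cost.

Competitive equilibrium: 105.75 − 0.068Q = 70.25 + 0.017Q → Q* = 417.6471, P* = 77.35.
The subsidy lowers effective supply by 17.35: P = 52.9 + 0.017Q.
New quantity: 105.75 − 0.068Q = 52.9 + 0.017Q → Q' = 621.7647.
Total subsidy cost = 17.35 × 621.7647 = 10787.62.

10787.62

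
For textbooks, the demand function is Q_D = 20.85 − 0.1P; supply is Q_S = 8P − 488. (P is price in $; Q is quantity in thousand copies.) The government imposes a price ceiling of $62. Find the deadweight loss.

$218.38 thousand

In inverse form: demand P = 208.5 − 10Q, supply P = 61 + 0.125Q.
Competitive equilibrium: 208.5 − 10Q = 61 + 0.125Q → Q* = 14.5679, P* = 62.821.
At the ceiling P = 62, quantity supplied = (62 − 61)/0.125 = 8.
Willingness to pay at Q' = 8: 208.5 − 10·8 = 128.5.
ΔQ = 14.5679 − 8 = 6.5679; wedge = 128.5 − 62 = 66.5.
Welfare loss = ½ × 6.5679 × 66.5 = $218.38 thousand.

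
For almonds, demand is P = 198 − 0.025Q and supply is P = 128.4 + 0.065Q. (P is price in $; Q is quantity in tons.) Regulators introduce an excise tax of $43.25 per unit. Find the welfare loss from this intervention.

Competitive equilibrium: 198 − 0.025Q = 128.4 + 0.065Q → Q* = 773.3333, P* = 178.6667.
With the tax, the buyer price exceeds the seller price by 43.25: (198 − 0.025Q) − (128.4 + 0.065Q) = 43.25 → Q' = 292.7778.
ΔQ = 773.3333 − 292.7778 = 480.5555; the wedge equals the tax, 43.25.
The triangle = ½ × 480.5555 × 43.25 = $10392.01.

$10392.01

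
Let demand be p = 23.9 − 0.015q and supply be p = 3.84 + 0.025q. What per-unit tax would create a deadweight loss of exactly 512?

6.4

Competitive equilibrium: 23.9 − 0.015q = 3.84 + 0.025q → q* = 501.5, p* = 16.3775.
A tax t gives Δq = t/0.04 and wedge t, so DWL = t²/0.08.
t²/0.08 = 512 → t² = 40.96 → t = 6.4.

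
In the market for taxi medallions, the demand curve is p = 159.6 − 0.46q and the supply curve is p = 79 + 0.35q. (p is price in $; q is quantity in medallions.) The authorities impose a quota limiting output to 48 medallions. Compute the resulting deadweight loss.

Competitive equilibrium: 159.6 − 0.46q = 79 + 0.35q → q* = 99.5062, p* = 113.8272.
At q = 48: demand price = 159.6 − 0.46·48 = 137.52; supply price = 79 + 0.35·48 = 95.8.
Δq = 99.5062 − 48 = 51.5062; wedge = 137.52 − 95.8 = 41.72.
The triangle = ½ × 51.5062 × 41.72 = $1074.42.

$1074.42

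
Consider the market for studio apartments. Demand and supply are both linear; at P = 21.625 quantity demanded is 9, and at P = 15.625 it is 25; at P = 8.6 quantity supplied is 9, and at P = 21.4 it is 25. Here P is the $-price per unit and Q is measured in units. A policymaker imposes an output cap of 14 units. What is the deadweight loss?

$21.75

Demand slope = (15.625 − 21.625)/(25 − 9) = −0.375, so P = 25 − 0.375Q.
Supply slope = (21.4 − 8.6)/(25 − 9) = 0.8, so P = 1.4 + 0.8Q.
Competitive equilibrium: 25 − 0.375Q = 1.4 + 0.8Q → Q* = 20.0851, P* = 17.4681.
At Q = 14: demand price = 25 − 0.375·14 = 19.75; supply price = 1.4 + 0.8·14 = 12.6.
ΔQ = 20.0851 − 14 = 6.0851; wedge = 19.75 − 12.6 = 7.15.
Welfare loss = ½ × 6.0851 × 7.15 = $21.75.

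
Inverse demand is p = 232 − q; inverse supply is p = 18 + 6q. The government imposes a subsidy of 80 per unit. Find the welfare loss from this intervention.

457.14

Competitive equilibrium: 232 − q = 18 + 6q → q* = 30.5714, p* = 201.4286.
The subsidy lowers effective supply by 80: p = 6q − 62.
New quantity: 232 − q = 6q − 62 → q' = 42.
Overproduction Δq = 42 − 30.5714 = 11.4286; wedge = subsidy = 80.
Welfare loss = ½ × 11.4286 × 80 = 457.14.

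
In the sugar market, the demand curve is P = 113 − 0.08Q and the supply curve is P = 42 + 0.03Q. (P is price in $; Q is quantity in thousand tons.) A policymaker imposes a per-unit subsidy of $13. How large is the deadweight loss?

Competitive equilibrium: 113 − 0.08Q = 42 + 0.03Q → Q* = 645.4545, P* = 61.3636.
The subsidy lowers effective supply by 13: P = 29 + 0.03Q.
New quantity: 113 − 0.08Q = 29 + 0.03Q → Q' = 763.6364.
Overproduction ΔQ = 763.6364 − 645.4545 = 118.1819; wedge = subsidy = 13.
The triangle = ½ × 118.1819 × 13 = $768.18 thousand.

$768.18 thousand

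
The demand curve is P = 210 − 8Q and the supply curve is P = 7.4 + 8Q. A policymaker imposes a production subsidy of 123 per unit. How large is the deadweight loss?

472.78

Competitive equilibrium: 210 − 8Q = 7.4 + 8Q → Q* = 12.6625, P* = 108.7.
The subsidy lowers effective supply by 123: P = 8Q − 115.6.
New quantity: 210 − 8Q = 8Q − 115.6 → Q' = 20.35.
Overproduction ΔQ = 20.35 − 12.6625 = 7.6875; wedge = subsidy = 123.
The triangle = ½ × 7.6875 × 123 = 472.78.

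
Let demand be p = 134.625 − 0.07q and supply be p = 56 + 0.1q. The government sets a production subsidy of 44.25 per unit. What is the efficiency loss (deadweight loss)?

Competitive equilibrium: 134.625 − 0.07q = 56 + 0.1q → q* = 462.5, p* = 102.25.
The subsidy lowers effective supply by 44.25: p = 11.75 + 0.1q.
New quantity: 134.625 − 0.07q = 11.75 + 0.1q → q' = 722.7941.
Overproduction Δq = 722.7941 − 462.5 = 260.2941; wedge = subsidy = 44.25.
Deadweight loss = ½ × 260.2941 × 44.25 = 5759.01.

5759.01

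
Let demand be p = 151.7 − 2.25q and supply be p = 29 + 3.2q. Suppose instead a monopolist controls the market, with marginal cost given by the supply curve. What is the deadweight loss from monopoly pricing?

117.94

Competitive equilibrium: 151.7 − 2.25q = 29 + 3.2q → q* = 22.5138, p* = 101.044.
Marginal revenue: MR = 151.7 − 4.5q. Set MR = MC: 151.7 − 4.5q = 29 + 3.2q → q_m = 15.9351.
Price p_m = 151.7 − 2.25·15.9351 = 115.846; MC(q_m) = 29 + 3.2·15.9351 = 79.9923.
Competitive q* = 22.5138, so Δq = 6.5787; wedge = 115.846 − 79.9923 = 35.8537.
Deadweight loss = ½ × 6.5787 × 35.8537 = 117.94.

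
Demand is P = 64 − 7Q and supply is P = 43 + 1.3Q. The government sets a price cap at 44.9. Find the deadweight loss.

Competitive equilibrium: 64 − 7Q = 43 + 1.3Q → Q* = 2.5301, P* = 46.2892.
At the ceiling P = 44.9, quantity supplied = (44.9 − 43)/1.3 = 1.4615.
Willingness to pay at Q' = 1.4615: 64 − 7·1.4615 = 53.7695.
ΔQ = 2.5301 − 1.4615 = 1.0686; wedge = 53.7695 − 44.9 = 8.8695.
The triangle = ½ × 1.0686 × 8.8695 = 4.74.

4.74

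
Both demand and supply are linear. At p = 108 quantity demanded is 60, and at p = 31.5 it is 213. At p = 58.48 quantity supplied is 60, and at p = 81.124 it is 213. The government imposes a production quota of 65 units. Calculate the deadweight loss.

1652.65

Demand slope = (31.5 − 108)/(213 − 60) = −0.5, so p = 138 − 0.5q.
Supply slope = (81.124 − 58.48)/(213 − 60) = 0.148, so p = 49.6 + 0.148q.
Competitive equilibrium: 138 − 0.5q = 49.6 + 0.148q → q* = 136.4198, p* = 69.7901.
At q = 65: demand price = 138 − 0.5·65 = 105.5; supply price = 49.6 + 0.148·65 = 59.22.
Δq = 136.4198 − 65 = 71.4198; wedge = 105.5 − 59.22 = 46.28.
Welfare loss = ½ × 71.4198 × 46.28 = 1652.65.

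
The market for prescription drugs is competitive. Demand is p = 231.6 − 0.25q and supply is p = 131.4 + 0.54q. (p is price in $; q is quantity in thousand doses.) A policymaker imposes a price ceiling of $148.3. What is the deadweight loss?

$3605.45 thousand

Competitive equilibrium: 231.6 − 0.25q = 131.4 + 0.54q → q* = 126.8354, p* = 199.8911.
At the ceiling p = 148.3, quantity supplied = (148.3 − 131.4)/0.54 = 31.2963.
Willingness to pay at q' = 31.2963: 231.6 − 0.25·31.2963 = 223.7759.
Δq = 126.8354 − 31.2963 = 95.5391; wedge = 223.7759 − 148.3 = 75.4759.
Deadweight loss = ½ × 95.5391 × 75.4759 = $3605.45 thousand.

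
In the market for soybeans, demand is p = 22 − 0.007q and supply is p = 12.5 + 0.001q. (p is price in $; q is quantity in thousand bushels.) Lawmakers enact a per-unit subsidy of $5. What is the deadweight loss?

$1562.50 thousand

Competitive equilibrium: 22 − 0.007q = 12.5 + 0.001q → q* = 1187.5, p* = 13.6875.
The subsidy lowers effective supply by 5: p = 7.5 + 0.001q.
New quantity: 22 − 0.007q = 7.5 + 0.001q → q' = 1812.5.
Overproduction Δq = 1812.5 − 1187.5 = 625; wedge = subsidy = 5.
Welfare loss = ½ × 625 × 5 = $1562.50 thousand.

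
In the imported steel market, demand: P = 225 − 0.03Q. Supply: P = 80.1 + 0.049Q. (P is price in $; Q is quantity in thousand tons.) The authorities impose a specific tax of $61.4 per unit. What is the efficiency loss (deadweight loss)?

$23860.51 thousand

Competitive equilibrium: 225 − 0.03Q = 80.1 + 0.049Q → Q* = 1834.1772, P* = 169.9747.
With the tax, the buyer price exceeds the seller price by 61.4: (225 − 0.03Q) − (80.1 + 0.049Q) = 61.4 → Q' = 1056.962.
ΔQ = 1834.1772 − 1056.962 = 777.2152; the wedge equals the tax, 61.4.
The triangle = ½ × 777.2152 × 61.4 = $23860.51 thousand.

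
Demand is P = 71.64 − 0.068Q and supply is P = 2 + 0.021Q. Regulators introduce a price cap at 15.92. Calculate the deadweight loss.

Competitive equilibrium: 71.64 − 0.068Q = 2 + 0.021Q → Q* = 782.4719, P* = 18.4319.
At the ceiling P = 15.92, quantity supplied = (15.92 − 2)/0.021 = 662.8571.
Willingness to pay at Q' = 662.8571: 71.64 − 0.068·662.8571 = 26.5657.
ΔQ = 782.4719 − 662.8571 = 119.6148; wedge = 26.5657 − 15.92 = 10.6457.
Welfare loss = ½ × 119.6148 × 10.6457 = 636.69.

636.69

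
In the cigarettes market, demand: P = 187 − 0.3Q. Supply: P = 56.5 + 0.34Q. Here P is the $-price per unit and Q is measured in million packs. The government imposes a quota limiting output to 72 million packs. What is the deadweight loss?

$5567.76 million

Competitive equilibrium: 187 − 0.3Q = 56.5 + 0.34Q → Q* = 203.9063, P* = 125.8281.
At Q = 72: demand price = 187 − 0.3·72 = 165.4; supply price = 56.5 + 0.34·72 = 80.98.
ΔQ = 203.9063 − 72 = 131.9063; wedge = 165.4 − 80.98 = 84.42.
Welfare loss = ½ × 131.9063 × 84.42 = $5567.76 million.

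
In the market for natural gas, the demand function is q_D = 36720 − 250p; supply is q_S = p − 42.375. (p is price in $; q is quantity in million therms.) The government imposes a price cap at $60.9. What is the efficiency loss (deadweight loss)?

$3675.21 million

In inverse form: demand p = 146.88 − 0.004q, supply p = 42.375 + q.
Competitive equilibrium: 146.88 − 0.004q = 42.375 + q → q* = 104.0886, p* = 146.4636.
At the ceiling p = 60.9, quantity supplied = (60.9 − 42.375)/1 = 18.525.
Willingness to pay at q' = 18.525: 146.88 − 0.004·18.525 = 146.8059.
Δq = 104.0886 − 18.525 = 85.5636; wedge = 146.8059 − 60.9 = 85.9059.
The triangle = ½ × 85.5636 × 85.9059 = $3675.21 million.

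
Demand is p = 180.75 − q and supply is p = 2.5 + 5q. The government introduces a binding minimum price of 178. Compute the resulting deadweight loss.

Competitive equilibrium: 180.75 − q = 2.5 + 5q → q* = 29.708333, p* = 151.041667.
At the floor p = 178, quantity demanded = (180.75 − 178)/1 = 2.75.
Sellers' marginal cost at q' = 2.75: 2.5 + 5·2.75 = 16.25.
Δq = 29.708333 − 2.75 = 26.958333; wedge = 178 − 16.25 = 161.75.
Welfare loss = ½ × 26.958333 × 161.75 = 2180.26.

2180.26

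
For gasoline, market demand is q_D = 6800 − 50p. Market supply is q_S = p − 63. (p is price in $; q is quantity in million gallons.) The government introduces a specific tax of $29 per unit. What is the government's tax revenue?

In inverse form: demand p = 136 − 0.02q, supply p = 63 + q.
Competitive equilibrium: 136 − 0.02q = 63 + q → q* = 71.5686, p* = 134.5686.
With the tax, the buyer price exceeds the seller price by 29: (136 − 0.02q) − (63 + q) = 29 → q' = 43.1373.
Tax revenue = 29 × 43.1373 = $1250.98 million.

$1250.98 million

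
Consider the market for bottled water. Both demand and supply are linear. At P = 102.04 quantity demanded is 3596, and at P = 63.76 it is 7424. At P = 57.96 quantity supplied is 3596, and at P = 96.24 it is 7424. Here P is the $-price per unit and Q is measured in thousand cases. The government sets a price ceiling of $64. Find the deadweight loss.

Demand slope = (63.76 − 102.04)/(7424 − 3596) = −0.01, so P = 138 − 0.01Q.
Supply slope = (96.24 − 57.96)/(7424 − 3596) = 0.01, so P = 22 + 0.01Q.
Competitive equilibrium: 138 − 0.01Q = 22 + 0.01Q → Q* = 5800, P* = 80.
At the ceiling P = 64, quantity supplied = (64 − 22)/0.01 = 4200.
Willingness to pay at Q' = 4200: 138 − 0.01·4200 = 96.
ΔQ = 5800 − 4200 = 1600; wedge = 96 − 64 = 32.
The triangle = ½ × 1600 × 32 = $25600 thousand.

$25600 thousand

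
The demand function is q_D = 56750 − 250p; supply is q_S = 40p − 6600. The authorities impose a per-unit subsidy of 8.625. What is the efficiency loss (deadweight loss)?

In inverse form: demand p = 227 − 0.004q, supply p = 165 + 0.025q.
Competitive equilibrium: 227 − 0.004q = 165 + 0.025q → q* = 2137.931, p* = 218.4483.
The subsidy lowers effective supply by 8.625: p = 156.375 + 0.025q.
New quantity: 227 − 0.004q = 156.375 + 0.025q → q' = 2435.3448.
Overproduction Δq = 2435.3448 − 2137.931 = 297.4138; wedge = subsidy = 8.625.
DWL = ½ × 297.4138 × 8.625 = 1282.60.

1282.60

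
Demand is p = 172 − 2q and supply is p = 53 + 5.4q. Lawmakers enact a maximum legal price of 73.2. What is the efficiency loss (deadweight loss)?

563.45

Competitive equilibrium: 172 − 2q = 53 + 5.4q → q* = 16.0811, p* = 139.8378.
At the ceiling p = 73.2, quantity supplied = (73.2 − 53)/5.4 = 3.7407.
Willingness to pay at q' = 3.7407: 172 − 2·3.7407 = 164.5186.
Δq = 16.0811 − 3.7407 = 12.3404; wedge = 164.5186 − 73.2 = 91.3186.
Deadweight loss = ½ × 12.3404 × 91.3186 = 563.45.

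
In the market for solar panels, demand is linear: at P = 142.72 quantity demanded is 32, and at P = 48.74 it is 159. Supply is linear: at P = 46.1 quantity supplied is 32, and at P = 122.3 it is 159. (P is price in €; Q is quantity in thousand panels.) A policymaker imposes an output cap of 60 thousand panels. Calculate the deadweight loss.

Demand slope = (48.74 − 142.72)/(159 − 32) = −0.74, so P = 166.4 − 0.74Q.
Supply slope = (122.3 − 46.1)/(159 − 32) = 0.6, so P = 26.9 + 0.6Q.
Competitive equilibrium: 166.4 − 0.74Q = 26.9 + 0.6Q → Q* = 104.1045, P* = 89.3627.
At Q = 60: demand price = 166.4 − 0.74·60 = 122; supply price = 26.9 + 0.6·60 = 62.9.
ΔQ = 104.1045 − 60 = 44.1045; wedge = 122 − 62.9 = 59.1.
DWL = ½ × 44.1045 × 59.1 = €1303.29 thousand.

€1303.29 thousand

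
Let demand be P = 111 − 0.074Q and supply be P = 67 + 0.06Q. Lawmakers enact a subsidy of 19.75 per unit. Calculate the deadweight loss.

Competitive equilibrium: 111 − 0.074Q = 67 + 0.06Q → Q* = 328.3582, P* = 86.7015.
The subsidy lowers effective supply by 19.75: P = 47.25 + 0.06Q.
New quantity: 111 − 0.074Q = 47.25 + 0.06Q → Q' = 475.7463.
Overproduction ΔQ = 475.7463 − 328.3582 = 147.3881; wedge = subsidy = 19.75.
DWL = ½ × 147.3881 × 19.75 = 1455.46.

1455.46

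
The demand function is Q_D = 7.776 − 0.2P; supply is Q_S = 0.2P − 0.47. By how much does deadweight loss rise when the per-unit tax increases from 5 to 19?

In inverse form: demand P = 38.88 − 5Q, supply P = 2.35 + 5Q.
Competitive equilibrium: 38.88 − 5Q = 2.35 + 5Q → Q* = 3.653, P* = 20.615.
For a per-unit tax t: ΔQ = t/10, so DWL = ½·t·(t/10) = t²/20.
At t = 5: DWL = 1.25. At t = 19: DWL = 18.05.
Increase = 18.05 − 1.25 = 16.80.

16.80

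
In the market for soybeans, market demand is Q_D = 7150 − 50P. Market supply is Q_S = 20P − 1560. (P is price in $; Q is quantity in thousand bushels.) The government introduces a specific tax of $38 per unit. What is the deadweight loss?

In inverse form: demand P = 143 − 0.02Q, supply P = 78 + 0.05Q.
Competitive equilibrium: 143 − 0.02Q = 78 + 0.05Q → Q* = 928.57143, P* = 124.42857.
With the tax, the buyer price exceeds the seller price by 38: (143 − 0.02Q) − (78 + 0.05Q) = 38 → Q' = 385.71429.
ΔQ = 928.57143 − 385.71429 = 542.85714; the wedge equals the tax, 38.
Deadweight loss = ½ × 542.85714 × 38 = $10314.29 thousand.

$10314.29 thousand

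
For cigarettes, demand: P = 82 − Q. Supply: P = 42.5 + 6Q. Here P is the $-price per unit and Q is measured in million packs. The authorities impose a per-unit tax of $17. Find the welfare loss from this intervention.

$20.64 million

Competitive equilibrium: 82 − Q = 42.5 + 6Q → Q* = 5.6429, P* = 76.3571.
With the tax, the buyer price exceeds the seller price by 17: (82 − Q) − (42.5 + 6Q) = 17 → Q' = 3.2143.
ΔQ = 5.6429 − 3.2143 = 2.4286; the wedge equals the tax, 17.
Welfare loss = ½ × 2.4286 × 17 = $20.64 million.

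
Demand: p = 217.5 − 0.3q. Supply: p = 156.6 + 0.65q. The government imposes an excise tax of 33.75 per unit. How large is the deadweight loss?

599.51

Competitive equilibrium: 217.5 − 0.3q = 156.6 + 0.65q → q* = 64.1053, p* = 198.2684.
With the tax, the buyer price exceeds the seller price by 33.75: (217.5 − 0.3q) − (156.6 + 0.65q) = 33.75 → q' = 28.5789.
Δq = 64.1053 − 28.5789 = 35.5264; the wedge equals the tax, 33.75.
Welfare loss = ½ × 35.5264 × 33.75 = 599.51.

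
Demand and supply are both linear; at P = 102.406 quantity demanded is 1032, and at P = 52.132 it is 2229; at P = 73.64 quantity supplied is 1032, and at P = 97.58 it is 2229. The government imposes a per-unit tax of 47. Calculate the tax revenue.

Demand slope = (52.132 − 102.406)/(2229 − 1032) = −0.042, so P = 145.75 − 0.042Q.
Supply slope = (97.58 − 73.64)/(2229 − 1032) = 0.02, so P = 53 + 0.02Q.
Competitive equilibrium: 145.75 − 0.042Q = 53 + 0.02Q → Q* = 1495.9677, P* = 82.9194.
With the tax, the buyer price exceeds the seller price by 47: (145.75 − 0.042Q) − (53 + 0.02Q) = 47 → Q' = 737.9032.
Tax revenue = 47 × 737.9032 = 34681.45.

34681.45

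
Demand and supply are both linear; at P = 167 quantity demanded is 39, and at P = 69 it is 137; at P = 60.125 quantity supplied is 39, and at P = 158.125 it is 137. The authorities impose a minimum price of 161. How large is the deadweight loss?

2250.32

Demand slope = (69 − 167)/(137 − 39) = −1, so P = 206 − Q.
Supply slope = (158.125 − 60.125)/(137 − 39) = 1, so P = 21.125 + Q.
Competitive equilibrium: 206 − Q = 21.125 + Q → Q* = 92.4375, P* = 113.5625.
At the floor P = 161, quantity demanded = (206 − 161)/1 = 45.
Sellers' marginal cost at Q' = 45: 21.125 + 1·45 = 66.125.
ΔQ = 92.4375 − 45 = 47.4375; wedge = 161 − 66.125 = 94.875.
Welfare loss = ½ × 47.4375 × 94.875 = 2250.32.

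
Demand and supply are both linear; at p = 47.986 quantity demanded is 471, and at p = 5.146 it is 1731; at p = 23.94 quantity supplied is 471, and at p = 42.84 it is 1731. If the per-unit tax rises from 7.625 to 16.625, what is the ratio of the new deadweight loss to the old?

4.754

Demand slope = (5.146 − 47.986)/(1731 − 471) = −0.034, so p = 64 − 0.034q.
Supply slope = (42.84 − 23.94)/(1731 − 471) = 0.015, so p = 16.875 + 0.015q.
Competitive equilibrium: 64 − 0.034q = 16.875 + 0.015q → q* = 961.7347, p* = 31.301.
For a per-unit tax t: Δq = t/0.049, so DWL = ½·t·(t/0.049) = t²/0.098.
At t = 7.625: DWL = 593.272. At t = 16.625: DWL = 2820.3125.
Ratio = (16.625/7.625)² = 4.754.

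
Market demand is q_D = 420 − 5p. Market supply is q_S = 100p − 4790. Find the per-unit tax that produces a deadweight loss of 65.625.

In inverse form: demand p = 84 − 0.2q, supply p = 47.9 + 0.01q.
Competitive equilibrium: 84 − 0.2q = 47.9 + 0.01q → q* = 171.9048, p* = 49.619.
A tax t gives Δq = t/0.21 and wedge t, so DWL = t²/0.42.
t²/0.42 = 65.625 → t² = 27.5625 → t = 5.25.

5.25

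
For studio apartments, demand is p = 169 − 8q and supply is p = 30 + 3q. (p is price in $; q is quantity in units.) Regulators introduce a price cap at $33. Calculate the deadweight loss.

Competitive equilibrium: 169 − 8q = 30 + 3q → q* = 12.6364, p* = 67.9091.
At the ceiling p = 33, quantity supplied = (33 − 30)/3 = 1.
Willingness to pay at q' = 1: 169 − 8·1 = 161.
Δq = 12.6364 − 1 = 11.6364; wedge = 161 − 33 = 128.
Deadweight loss = ½ × 11.6364 × 128 = $744.73.

$744.73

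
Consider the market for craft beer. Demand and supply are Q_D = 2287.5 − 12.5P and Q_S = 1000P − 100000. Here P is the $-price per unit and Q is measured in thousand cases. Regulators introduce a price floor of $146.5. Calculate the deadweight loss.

In inverse form: demand P = 183 − 0.08Q, supply P = 100 + 0.001Q.
Competitive equilibrium: 183 − 0.08Q = 100 + 0.001Q → Q* = 1024.69136, P* = 101.02469.
At the floor P = 146.5, quantity demanded = (183 − 146.5)/0.08 = 456.25.
Sellers' marginal cost at Q' = 456.25: 100 + 0.001·456.25 = 100.45625.
ΔQ = 1024.69136 − 456.25 = 568.44136; wedge = 146.5 − 100.45625 = 46.04375.
Deadweight loss = ½ × 568.44136 × 46.04375 = $13086.59 thousand.

$13086.59 thousand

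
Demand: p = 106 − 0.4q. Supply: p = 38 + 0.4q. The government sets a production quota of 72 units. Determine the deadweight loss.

67.60

Competitive equilibrium: 106 − 0.4q = 38 + 0.4q → q* = 85, p* = 72.
At q = 72: demand price = 106 − 0.4·72 = 77.2; supply price = 38 + 0.4·72 = 66.8.
Δq = 85 − 72 = 13; wedge = 77.2 − 66.8 = 10.4.
DWL = ½ × 13 × 10.4 = 67.60.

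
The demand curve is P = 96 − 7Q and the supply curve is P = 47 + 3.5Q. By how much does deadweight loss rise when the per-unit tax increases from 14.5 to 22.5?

14.10

Competitive equilibrium: 96 − 7Q = 47 + 3.5Q → Q* = 4.6667, P* = 63.3333.
For a per-unit tax t: ΔQ = t/10.5, so DWL = ½·t·(t/10.5) = t²/21.
At t = 14.5: DWL = 10.012. At t = 22.5: DWL = 24.107.
Increase = 24.107 − 10.012 = 14.10.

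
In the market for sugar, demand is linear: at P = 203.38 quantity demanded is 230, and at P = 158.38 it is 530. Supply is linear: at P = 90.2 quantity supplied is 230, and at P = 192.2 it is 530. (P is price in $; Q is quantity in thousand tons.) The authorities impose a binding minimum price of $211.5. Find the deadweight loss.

$19915.90 thousand

Demand slope = (158.38 − 203.38)/(530 − 230) = −0.15, so P = 237.88 − 0.15Q.
Supply slope = (192.2 − 90.2)/(530 − 230) = 0.34, so P = 12 + 0.34Q.
Competitive equilibrium: 237.88 − 0.15Q = 12 + 0.34Q → Q* = 460.97959, P* = 168.73306.
At the floor P = 211.5, quantity demanded = (237.88 − 211.5)/0.15 = 175.86667.
Sellers' marginal cost at Q' = 175.86667: 12 + 0.34·175.86667 = 71.79467.
ΔQ = 460.97959 − 175.86667 = 285.11292; wedge = 211.5 − 71.79467 = 139.70533.
DWL = ½ × 285.11292 × 139.70533 = $19915.90 thousand.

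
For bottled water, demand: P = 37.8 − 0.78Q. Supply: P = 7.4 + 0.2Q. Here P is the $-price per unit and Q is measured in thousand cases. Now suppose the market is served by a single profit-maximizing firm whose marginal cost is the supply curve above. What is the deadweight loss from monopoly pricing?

$92.61 thousand

Competitive equilibrium: 37.8 − 0.78Q = 7.4 + 0.2Q → Q* = 31.0204, P* = 13.6041.
Marginal revenue: MR = 37.8 − 1.56Q. Set MR = MC: 37.8 − 1.56Q = 7.4 + 0.2Q → Q_m = 17.2727.
Price P_m = 37.8 − 0.78·17.2727 = 24.3273; MC(Q_m) = 7.4 + 0.2·17.2727 = 10.8545.
Competitive Q* = 31.0204, so ΔQ = 13.7477; wedge = 24.3273 − 10.8545 = 13.4728.
The triangle = ½ × 13.7477 × 13.4728 = $92.61 thousand.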